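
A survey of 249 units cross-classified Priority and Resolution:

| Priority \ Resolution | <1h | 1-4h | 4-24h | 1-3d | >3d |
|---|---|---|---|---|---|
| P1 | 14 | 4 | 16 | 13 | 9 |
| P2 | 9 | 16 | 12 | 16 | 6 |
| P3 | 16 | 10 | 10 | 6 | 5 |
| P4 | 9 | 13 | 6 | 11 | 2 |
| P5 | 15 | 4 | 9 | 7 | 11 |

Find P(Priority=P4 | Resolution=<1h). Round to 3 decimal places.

Total with Resolution=<1h: 14 + 9 + 16 + 9 + 15 = 63.
P(Priority=P4 | Resolution=<1h) = 9/63 = 0.143.

0.143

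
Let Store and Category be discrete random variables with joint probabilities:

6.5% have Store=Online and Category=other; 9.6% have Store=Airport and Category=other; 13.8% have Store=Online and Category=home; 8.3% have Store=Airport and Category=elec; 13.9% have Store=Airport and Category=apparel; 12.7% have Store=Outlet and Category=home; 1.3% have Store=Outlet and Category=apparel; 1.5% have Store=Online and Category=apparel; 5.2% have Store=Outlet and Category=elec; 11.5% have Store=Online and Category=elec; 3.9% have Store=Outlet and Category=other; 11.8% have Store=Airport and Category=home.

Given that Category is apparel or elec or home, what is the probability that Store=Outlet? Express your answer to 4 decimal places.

0.2400

P(Category=apparel) = 0.139 + 0.013 + 0.015 = 0.167.
P(Category=elec) = 0.083 + 0.052 + 0.115 = 0.250.
P(Category=home) = 0.118 + 0.127 + 0.138 = 0.383.
P(Category ∈ {apparel, elec, home}) = 0.167 + 0.250 + 0.383 = 0.800; P(Store=Outlet, Category ∈ {apparel, elec, home}) = 0.013 + 0.052 + 0.127 = 0.192.
P(Store=Outlet | Category ∈ {apparel, elec, home}) = 0.192/0.800 = 0.2400.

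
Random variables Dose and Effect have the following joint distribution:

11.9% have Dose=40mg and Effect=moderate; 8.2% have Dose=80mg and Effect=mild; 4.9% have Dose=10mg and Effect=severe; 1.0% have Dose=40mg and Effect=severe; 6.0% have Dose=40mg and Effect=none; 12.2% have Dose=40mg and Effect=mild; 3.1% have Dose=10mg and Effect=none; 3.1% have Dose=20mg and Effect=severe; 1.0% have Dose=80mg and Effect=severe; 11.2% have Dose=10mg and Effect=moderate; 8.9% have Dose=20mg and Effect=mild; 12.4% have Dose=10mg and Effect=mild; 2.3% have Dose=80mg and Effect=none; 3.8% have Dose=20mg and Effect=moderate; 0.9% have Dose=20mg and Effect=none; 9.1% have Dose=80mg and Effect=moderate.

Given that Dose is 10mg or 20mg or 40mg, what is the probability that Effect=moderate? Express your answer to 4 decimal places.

P(Dose=10mg) = 0.031 + 0.124 + 0.112 + 0.049 = 0.316.
P(Dose=20mg) = 0.009 + 0.089 + 0.038 + 0.031 = 0.167.
P(Dose=40mg) = 0.060 + 0.122 + 0.119 + 0.010 = 0.311.
P(Dose ∈ {10mg, 20mg, 40mg}) = 0.316 + 0.167 + 0.311 = 0.794; P(Effect=moderate, Dose ∈ {10mg, 20mg, 40mg}) = 0.112 + 0.038 + 0.119 = 0.269.
P(Effect=moderate | Dose ∈ {10mg, 20mg, 40mg}) = 0.269/0.794 = 0.3388.

0.3388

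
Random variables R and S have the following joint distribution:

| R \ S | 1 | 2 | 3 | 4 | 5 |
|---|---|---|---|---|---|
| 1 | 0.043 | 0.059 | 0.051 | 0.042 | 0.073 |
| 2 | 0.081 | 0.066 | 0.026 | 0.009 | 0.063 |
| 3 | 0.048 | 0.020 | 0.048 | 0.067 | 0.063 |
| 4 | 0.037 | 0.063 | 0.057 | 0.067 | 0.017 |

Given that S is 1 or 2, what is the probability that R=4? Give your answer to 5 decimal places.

P(S=1) = 0.043 + 0.081 + 0.048 + 0.037 = 0.209.
P(S=2) = 0.059 + 0.066 + 0.020 + 0.063 = 0.208.
P(S ∈ {1, 2}) = 0.209 + 0.208 = 0.417; P(R=4, S ∈ {1, 2}) = 0.037 + 0.063 = 0.100.
P(R=4 | S ∈ {1, 2}) = 0.100/0.417 = 0.23981.

0.23981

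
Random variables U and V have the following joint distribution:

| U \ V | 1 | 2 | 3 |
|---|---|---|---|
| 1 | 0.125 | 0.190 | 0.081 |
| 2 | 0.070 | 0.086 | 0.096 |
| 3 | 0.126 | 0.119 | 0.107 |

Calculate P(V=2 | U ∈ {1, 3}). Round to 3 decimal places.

P(U=1) = 0.125 + 0.190 + 0.081 = 0.396.
P(U=3) = 0.126 + 0.119 + 0.107 = 0.352.
P(U ∈ {1, 3}) = 0.396 + 0.352 = 0.748; P(V=2, U ∈ {1, 3}) = 0.190 + 0.119 = 0.309.
P(V=2 | U ∈ {1, 3}) = 0.309/0.748 = 0.413.

0.413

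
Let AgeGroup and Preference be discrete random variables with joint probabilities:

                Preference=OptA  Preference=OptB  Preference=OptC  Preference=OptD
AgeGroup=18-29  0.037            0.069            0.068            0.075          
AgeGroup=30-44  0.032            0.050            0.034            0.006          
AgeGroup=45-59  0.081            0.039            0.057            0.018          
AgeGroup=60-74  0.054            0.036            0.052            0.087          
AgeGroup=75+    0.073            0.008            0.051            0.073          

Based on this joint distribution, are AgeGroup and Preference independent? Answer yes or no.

P(AgeGroup=75+) = 0.205 and P(Preference=OptB) = 0.202, so their product is 0.04141, but P(AgeGroup=75+, Preference=OptB) = 0.008. Since these differ, AgeGroup and Preference are not independent.

no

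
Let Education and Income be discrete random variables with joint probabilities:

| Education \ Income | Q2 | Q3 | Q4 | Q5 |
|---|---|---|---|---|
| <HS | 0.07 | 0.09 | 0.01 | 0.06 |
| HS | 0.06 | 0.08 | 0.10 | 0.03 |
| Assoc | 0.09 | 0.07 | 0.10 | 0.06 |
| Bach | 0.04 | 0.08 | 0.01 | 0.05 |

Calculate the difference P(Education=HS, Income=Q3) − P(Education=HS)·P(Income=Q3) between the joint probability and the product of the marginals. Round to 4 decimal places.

-0.0064

P(Education=HS) = 0.06 + 0.08 + 0.10 + 0.03 = 0.27.
P(Income=Q3) = 0.09 + 0.08 + 0.07 + 0.08 = 0.32.
P(Education=HS, Income=Q3) − P(Education=HS)P(Income=Q3) = 0.08 − 0.27×0.32 = -0.0064.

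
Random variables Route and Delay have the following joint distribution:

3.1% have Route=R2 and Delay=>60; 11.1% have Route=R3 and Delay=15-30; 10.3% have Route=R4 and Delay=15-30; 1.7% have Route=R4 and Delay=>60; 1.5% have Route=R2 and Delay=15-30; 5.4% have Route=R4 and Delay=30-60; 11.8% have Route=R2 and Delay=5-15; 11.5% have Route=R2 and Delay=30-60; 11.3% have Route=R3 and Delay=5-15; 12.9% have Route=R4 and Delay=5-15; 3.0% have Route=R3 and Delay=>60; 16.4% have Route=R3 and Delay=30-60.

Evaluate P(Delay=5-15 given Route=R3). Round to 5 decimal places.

P(Route=R3) = 0.113 + 0.111 + 0.164 + 0.030 = 0.418.
P(Delay=5-15 | Route=R3) = 0.113/0.418 = 0.27033.

0.27033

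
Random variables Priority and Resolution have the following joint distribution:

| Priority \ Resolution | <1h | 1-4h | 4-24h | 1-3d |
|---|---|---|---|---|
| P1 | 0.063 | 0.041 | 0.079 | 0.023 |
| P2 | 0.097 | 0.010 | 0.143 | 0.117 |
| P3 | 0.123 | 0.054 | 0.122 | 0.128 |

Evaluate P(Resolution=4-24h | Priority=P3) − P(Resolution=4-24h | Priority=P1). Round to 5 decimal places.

P(Priority=P3) = 0.123 + 0.054 + 0.122 + 0.128 = 0.427; P(Resolution=4-24h | Priority=P3) = 0.122/0.427 = 0.285714.
P(Priority=P1) = 0.063 + 0.041 + 0.079 + 0.023 = 0.206; P(Resolution=4-24h | Priority=P1) = 0.079/0.206 = 0.383495.
Difference = -0.09778.

-0.09778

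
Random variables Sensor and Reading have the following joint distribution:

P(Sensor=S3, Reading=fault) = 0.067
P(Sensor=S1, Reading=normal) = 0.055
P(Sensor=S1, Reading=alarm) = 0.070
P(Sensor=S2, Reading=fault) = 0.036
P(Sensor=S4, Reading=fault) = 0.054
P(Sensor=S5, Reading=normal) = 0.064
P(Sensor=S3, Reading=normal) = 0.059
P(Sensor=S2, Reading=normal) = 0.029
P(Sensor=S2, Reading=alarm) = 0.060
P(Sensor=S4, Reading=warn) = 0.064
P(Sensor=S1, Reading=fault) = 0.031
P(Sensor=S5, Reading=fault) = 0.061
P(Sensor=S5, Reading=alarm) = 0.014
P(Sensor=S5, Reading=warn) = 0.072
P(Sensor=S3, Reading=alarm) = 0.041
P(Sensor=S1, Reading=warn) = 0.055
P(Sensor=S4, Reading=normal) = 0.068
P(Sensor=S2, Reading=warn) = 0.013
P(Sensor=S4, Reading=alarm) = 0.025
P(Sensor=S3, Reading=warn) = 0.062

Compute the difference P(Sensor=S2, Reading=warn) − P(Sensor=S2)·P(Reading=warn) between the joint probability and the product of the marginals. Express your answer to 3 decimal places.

P(Sensor=S2) = 0.029 + 0.013 + 0.060 + 0.036 = 0.138.
P(Reading=warn) = 0.055 + 0.013 + 0.062 + 0.064 + 0.072 = 0.266.
P(Sensor=S2, Reading=warn) − P(Sensor=S2)P(Reading=warn) = 0.013 − 0.138×0.266 = -0.024.

-0.024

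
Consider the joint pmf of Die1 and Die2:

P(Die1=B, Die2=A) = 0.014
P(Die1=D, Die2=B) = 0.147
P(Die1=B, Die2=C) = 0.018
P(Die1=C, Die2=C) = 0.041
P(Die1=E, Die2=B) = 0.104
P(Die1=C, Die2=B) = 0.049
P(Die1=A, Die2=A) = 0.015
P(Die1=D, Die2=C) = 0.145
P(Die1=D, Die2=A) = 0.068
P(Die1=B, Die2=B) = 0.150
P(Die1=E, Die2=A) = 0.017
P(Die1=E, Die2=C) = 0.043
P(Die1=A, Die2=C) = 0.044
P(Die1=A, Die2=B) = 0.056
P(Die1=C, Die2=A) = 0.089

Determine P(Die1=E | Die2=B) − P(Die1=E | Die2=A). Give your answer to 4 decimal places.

0.1218

P(Die2=B) = 0.056 + 0.150 + 0.049 + 0.147 + 0.104 = 0.506; P(Die1=E | Die2=B) = 0.104/0.506 = 0.20553.
P(Die2=A) = 0.015 + 0.014 + 0.089 + 0.068 + 0.017 = 0.203; P(Die1=E | Die2=A) = 0.017/0.203 = 0.08374.
Difference = 0.1218.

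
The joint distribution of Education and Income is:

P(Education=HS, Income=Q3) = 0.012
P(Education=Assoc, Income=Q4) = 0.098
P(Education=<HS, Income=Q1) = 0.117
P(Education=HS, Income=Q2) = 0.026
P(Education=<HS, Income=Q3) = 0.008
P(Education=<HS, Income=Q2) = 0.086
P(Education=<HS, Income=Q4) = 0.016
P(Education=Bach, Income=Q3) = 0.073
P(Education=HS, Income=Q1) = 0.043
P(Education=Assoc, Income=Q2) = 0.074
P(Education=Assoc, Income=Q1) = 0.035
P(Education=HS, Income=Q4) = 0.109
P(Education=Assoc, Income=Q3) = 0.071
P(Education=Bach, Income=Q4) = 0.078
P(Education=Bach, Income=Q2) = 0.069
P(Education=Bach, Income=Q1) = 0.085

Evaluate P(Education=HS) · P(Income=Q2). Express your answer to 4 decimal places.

P(Education=HS) = 0.043 + 0.026 + 0.012 + 0.109 = 0.190.
P(Income=Q2) = 0.086 + 0.026 + 0.074 + 0.069 = 0.255.
Product: 0.190 × 0.255 = 0.0485.

0.0485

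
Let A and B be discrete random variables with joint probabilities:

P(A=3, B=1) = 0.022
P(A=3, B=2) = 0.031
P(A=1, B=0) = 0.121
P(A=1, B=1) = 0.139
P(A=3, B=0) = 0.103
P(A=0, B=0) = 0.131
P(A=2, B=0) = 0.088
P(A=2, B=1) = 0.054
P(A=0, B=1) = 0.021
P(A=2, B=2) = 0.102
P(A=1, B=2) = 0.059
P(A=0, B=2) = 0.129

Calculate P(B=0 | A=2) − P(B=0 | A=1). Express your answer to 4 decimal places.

-0.0187

P(A=2) = 0.088 + 0.054 + 0.102 = 0.244; P(B=0 | A=2) = 0.088/0.244 = 0.36066.
P(A=1) = 0.121 + 0.139 + 0.059 = 0.319; P(B=0 | A=1) = 0.121/0.319 = 0.37931.
Difference = -0.0187.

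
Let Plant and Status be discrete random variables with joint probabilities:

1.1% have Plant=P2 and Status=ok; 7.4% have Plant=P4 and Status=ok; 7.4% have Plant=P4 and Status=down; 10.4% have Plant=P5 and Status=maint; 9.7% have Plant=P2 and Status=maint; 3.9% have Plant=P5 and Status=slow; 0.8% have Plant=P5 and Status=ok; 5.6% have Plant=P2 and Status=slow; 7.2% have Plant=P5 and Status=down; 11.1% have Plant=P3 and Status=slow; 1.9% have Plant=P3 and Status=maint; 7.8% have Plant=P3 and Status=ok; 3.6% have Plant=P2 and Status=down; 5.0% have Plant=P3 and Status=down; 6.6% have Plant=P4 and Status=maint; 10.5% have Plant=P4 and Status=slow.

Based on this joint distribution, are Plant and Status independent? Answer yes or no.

no

P(Plant=P3) = 0.258 and P(Status=maint) = 0.286, so their product is 0.07379, but P(Plant=P3, Status=maint) = 0.019. Since these differ, Plant and Status are not independent.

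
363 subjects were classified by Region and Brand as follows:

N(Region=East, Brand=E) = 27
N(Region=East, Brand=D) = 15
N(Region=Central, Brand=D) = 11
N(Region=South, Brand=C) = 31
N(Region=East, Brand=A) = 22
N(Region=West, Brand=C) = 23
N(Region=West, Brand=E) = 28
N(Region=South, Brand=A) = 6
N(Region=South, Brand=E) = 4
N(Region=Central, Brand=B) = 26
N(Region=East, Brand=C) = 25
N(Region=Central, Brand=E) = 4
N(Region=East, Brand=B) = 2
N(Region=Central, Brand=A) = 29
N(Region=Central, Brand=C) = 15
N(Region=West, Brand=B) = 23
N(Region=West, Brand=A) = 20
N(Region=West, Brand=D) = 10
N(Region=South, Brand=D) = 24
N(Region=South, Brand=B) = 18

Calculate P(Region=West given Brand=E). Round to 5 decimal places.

0.44444

Total with Brand=E: 4 + 27 + 28 + 4 = 63.
P(Region=West | Brand=E) = 28/63 = 0.44444.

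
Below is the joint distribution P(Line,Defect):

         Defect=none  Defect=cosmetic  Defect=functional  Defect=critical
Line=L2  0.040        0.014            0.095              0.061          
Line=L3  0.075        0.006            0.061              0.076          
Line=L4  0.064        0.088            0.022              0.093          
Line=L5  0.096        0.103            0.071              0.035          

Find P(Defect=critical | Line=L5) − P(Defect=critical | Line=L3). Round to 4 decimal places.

-0.2339

P(Line=L5) = 0.096 + 0.103 + 0.071 + 0.035 = 0.305; P(Defect=critical | Line=L5) = 0.035/0.305 = 0.11475.
P(Line=L3) = 0.075 + 0.006 + 0.061 + 0.076 = 0.218; P(Defect=critical | Line=L3) = 0.076/0.218 = 0.34862.
Difference = -0.2339.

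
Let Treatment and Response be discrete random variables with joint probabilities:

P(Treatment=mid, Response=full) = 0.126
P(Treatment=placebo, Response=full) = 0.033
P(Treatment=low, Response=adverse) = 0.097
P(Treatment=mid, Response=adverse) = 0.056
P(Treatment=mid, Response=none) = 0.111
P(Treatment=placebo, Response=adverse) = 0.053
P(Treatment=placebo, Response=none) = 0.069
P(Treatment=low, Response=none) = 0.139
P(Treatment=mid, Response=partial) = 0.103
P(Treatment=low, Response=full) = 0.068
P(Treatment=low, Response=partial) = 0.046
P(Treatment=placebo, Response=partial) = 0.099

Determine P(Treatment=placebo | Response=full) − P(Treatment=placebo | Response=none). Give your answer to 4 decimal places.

P(Response=full) = 0.033 + 0.068 + 0.126 = 0.227; P(Treatment=placebo | Response=full) = 0.033/0.227 = 0.14537.
P(Response=none) = 0.069 + 0.139 + 0.111 = 0.319; P(Treatment=placebo | Response=none) = 0.069/0.319 = 0.21630.
Difference = -0.0709.

-0.0709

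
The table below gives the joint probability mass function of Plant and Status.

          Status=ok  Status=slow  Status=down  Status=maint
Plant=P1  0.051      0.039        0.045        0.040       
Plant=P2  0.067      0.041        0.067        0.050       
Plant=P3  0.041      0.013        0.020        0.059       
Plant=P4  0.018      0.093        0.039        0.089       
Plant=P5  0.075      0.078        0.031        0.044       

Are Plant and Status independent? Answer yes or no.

P(Plant=P4) = 0.239 and P(Status=ok) = 0.252, so their product is 0.06023, but P(Plant=P4, Status=ok) = 0.018. Since these differ, Plant and Status are not independent.

no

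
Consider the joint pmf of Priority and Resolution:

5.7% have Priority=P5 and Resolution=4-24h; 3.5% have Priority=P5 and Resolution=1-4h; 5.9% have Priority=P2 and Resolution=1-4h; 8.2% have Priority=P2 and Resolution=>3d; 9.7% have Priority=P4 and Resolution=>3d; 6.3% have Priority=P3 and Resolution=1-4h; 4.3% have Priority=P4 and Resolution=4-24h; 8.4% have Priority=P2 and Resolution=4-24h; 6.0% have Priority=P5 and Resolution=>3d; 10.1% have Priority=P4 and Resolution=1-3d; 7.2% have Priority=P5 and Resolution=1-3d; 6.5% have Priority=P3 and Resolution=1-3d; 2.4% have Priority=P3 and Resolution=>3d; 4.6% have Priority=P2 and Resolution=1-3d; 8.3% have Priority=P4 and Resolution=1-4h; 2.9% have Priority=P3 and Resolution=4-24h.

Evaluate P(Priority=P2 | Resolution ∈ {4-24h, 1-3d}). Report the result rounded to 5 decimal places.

P(Resolution=4-24h) = 0.084 + 0.029 + 0.043 + 0.057 = 0.213.
P(Resolution=1-3d) = 0.046 + 0.065 + 0.101 + 0.072 = 0.284.
P(Resolution ∈ {4-24h, 1-3d}) = 0.213 + 0.284 = 0.497; P(Priority=P2, Resolution ∈ {4-24h, 1-3d}) = 0.084 + 0.046 = 0.130.
P(Priority=P2 | Resolution ∈ {4-24h, 1-3d}) = 0.130/0.497 = 0.26157.

0.26157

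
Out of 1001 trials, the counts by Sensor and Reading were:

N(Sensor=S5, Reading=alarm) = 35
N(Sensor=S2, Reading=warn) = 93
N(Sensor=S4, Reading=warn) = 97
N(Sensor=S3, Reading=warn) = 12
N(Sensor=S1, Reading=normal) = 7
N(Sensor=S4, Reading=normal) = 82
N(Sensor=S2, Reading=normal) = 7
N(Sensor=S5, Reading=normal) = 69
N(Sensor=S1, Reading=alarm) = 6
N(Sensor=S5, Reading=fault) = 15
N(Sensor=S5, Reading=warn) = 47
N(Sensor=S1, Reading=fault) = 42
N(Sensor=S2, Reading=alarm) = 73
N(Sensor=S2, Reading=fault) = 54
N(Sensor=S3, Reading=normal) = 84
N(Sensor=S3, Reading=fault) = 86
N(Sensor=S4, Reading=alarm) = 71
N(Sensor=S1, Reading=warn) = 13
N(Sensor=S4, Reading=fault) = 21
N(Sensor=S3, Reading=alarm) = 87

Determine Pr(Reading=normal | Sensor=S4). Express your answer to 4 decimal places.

0.3026

Total with Sensor=S4: 82 + 97 + 71 + 21 = 271.
P(Reading=normal | Sensor=S4) = 82/271 = 0.3026.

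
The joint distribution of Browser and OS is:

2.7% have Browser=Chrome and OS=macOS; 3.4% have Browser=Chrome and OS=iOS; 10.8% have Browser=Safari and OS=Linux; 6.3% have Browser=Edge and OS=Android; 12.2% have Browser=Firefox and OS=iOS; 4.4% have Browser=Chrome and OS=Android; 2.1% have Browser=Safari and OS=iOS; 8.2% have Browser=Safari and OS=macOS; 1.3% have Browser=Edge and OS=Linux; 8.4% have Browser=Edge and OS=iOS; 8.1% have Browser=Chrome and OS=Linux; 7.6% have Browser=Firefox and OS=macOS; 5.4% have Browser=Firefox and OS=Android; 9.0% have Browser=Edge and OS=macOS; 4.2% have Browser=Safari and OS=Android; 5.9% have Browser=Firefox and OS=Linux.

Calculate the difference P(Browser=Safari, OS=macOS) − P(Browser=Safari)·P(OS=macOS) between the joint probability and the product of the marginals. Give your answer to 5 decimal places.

0.01243

P(Browser=Safari) = 0.082 + 0.108 + 0.021 + 0.042 = 0.253.
P(OS=macOS) = 0.027 + 0.076 + 0.082 + 0.090 = 0.275.
P(Browser=Safari, OS=macOS) − P(Browser=Safari)P(OS=macOS) = 0.082 − 0.253×0.275 = 0.01243.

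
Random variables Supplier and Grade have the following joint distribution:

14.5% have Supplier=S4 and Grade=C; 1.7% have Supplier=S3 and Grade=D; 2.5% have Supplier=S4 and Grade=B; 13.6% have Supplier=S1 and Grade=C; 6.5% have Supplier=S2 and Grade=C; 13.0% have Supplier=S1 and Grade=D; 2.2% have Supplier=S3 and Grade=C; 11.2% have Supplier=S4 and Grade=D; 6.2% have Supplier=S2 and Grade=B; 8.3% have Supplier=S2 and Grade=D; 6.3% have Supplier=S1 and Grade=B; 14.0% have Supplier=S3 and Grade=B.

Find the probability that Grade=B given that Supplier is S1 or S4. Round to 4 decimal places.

0.1440

P(Supplier=S1) = 0.063 + 0.136 + 0.130 = 0.329.
P(Supplier=S4) = 0.025 + 0.145 + 0.112 = 0.282.
P(Supplier ∈ {S1, S4}) = 0.329 + 0.282 = 0.611; P(Grade=B, Supplier ∈ {S1, S4}) = 0.063 + 0.025 = 0.088.
P(Grade=B | Supplier ∈ {S1, S4}) = 0.088/0.611 = 0.1440.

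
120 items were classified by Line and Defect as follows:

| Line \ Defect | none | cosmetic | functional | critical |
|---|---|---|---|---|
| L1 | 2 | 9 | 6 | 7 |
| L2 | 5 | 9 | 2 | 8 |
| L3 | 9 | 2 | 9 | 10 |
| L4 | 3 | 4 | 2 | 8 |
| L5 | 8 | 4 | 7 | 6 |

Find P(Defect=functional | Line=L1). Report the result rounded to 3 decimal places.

0.250

Total with Line=L1: 2 + 9 + 6 + 7 = 24.
P(Defect=functional | Line=L1) = 6/24 = 0.250.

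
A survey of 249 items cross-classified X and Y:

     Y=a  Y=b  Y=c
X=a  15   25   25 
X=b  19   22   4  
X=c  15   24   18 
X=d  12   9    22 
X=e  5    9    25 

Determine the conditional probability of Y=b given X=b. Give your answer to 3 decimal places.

0.489

Total with X=b: 19 + 22 + 4 = 45.
P(Y=b | X=b) = 22/45 = 0.489.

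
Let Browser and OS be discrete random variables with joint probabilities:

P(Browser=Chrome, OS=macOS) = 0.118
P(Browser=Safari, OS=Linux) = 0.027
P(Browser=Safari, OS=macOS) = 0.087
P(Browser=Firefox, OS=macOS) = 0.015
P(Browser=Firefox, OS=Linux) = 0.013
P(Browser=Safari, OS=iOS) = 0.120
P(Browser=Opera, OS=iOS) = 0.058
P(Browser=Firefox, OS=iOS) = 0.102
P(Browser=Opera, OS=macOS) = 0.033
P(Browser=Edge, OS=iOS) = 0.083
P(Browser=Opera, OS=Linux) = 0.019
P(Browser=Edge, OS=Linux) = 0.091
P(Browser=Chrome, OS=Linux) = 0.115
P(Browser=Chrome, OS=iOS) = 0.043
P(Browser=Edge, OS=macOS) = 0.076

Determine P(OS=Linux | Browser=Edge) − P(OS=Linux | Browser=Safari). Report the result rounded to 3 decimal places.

P(Browser=Edge) = 0.076 + 0.091 + 0.083 = 0.250; P(OS=Linux | Browser=Edge) = 0.091/0.250 = 0.3640.
P(Browser=Safari) = 0.087 + 0.027 + 0.120 = 0.234; P(OS=Linux | Browser=Safari) = 0.027/0.234 = 0.1154.
Difference = 0.249.

0.249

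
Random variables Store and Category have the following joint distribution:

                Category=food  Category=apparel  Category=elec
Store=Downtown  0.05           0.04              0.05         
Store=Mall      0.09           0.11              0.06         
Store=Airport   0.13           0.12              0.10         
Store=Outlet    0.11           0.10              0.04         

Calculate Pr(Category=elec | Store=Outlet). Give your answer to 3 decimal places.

0.160

P(Store=Outlet) = 0.11 + 0.10 + 0.04 = 0.25.
P(Category=elec | Store=Outlet) = 0.04/0.25 = 0.160.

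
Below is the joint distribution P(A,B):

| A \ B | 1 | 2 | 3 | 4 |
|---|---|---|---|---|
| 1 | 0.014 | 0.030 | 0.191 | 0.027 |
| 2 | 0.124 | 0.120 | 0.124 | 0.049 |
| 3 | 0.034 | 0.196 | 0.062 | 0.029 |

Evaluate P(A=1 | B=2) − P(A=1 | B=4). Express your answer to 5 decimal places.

-0.17044

P(B=2) = 0.030 + 0.120 + 0.196 = 0.346; P(A=1 | B=2) = 0.030/0.346 = 0.086705.
P(B=4) = 0.027 + 0.049 + 0.029 = 0.105; P(A=1 | B=4) = 0.027/0.105 = 0.257143.
Difference = -0.17044.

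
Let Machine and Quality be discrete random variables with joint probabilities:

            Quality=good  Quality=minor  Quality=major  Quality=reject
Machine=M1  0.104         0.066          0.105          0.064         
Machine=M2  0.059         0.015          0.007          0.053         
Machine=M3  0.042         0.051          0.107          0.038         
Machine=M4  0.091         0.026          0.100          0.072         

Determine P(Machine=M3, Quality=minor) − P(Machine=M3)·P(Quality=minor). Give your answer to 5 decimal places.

0.01340

P(Machine=M3) = 0.042 + 0.051 + 0.107 + 0.038 = 0.238.
P(Quality=minor) = 0.066 + 0.015 + 0.051 + 0.026 = 0.158.
P(Machine=M3, Quality=minor) − P(Machine=M3)P(Quality=minor) = 0.051 − 0.238×0.158 = 0.01340.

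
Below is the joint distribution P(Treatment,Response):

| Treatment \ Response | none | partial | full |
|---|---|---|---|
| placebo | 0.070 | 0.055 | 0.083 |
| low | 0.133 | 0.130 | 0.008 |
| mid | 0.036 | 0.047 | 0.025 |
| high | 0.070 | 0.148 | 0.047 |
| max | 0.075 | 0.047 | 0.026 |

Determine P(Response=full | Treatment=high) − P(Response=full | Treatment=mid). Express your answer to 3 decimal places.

P(Treatment=high) = 0.070 + 0.148 + 0.047 = 0.265; P(Response=full | Treatment=high) = 0.047/0.265 = 0.1774.
P(Treatment=mid) = 0.036 + 0.047 + 0.025 = 0.108; P(Response=full | Treatment=mid) = 0.025/0.108 = 0.2315.
Difference = -0.054.

-0.054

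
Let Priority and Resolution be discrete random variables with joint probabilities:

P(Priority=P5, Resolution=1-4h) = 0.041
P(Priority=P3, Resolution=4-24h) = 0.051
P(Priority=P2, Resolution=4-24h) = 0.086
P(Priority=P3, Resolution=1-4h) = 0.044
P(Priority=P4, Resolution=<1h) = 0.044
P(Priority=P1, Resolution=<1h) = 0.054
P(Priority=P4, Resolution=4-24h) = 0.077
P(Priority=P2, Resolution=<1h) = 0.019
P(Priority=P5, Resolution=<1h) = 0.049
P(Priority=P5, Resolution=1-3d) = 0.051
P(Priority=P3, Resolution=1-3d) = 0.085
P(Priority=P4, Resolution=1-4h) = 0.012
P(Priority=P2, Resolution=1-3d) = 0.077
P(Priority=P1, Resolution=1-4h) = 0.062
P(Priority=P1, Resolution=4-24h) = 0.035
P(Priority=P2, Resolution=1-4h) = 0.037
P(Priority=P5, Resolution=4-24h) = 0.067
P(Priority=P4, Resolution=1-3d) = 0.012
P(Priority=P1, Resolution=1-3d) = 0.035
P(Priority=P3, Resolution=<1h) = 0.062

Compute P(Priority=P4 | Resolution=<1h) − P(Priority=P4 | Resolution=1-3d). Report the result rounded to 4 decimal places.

P(Resolution=<1h) = 0.054 + 0.019 + 0.062 + 0.044 + 0.049 = 0.228; P(Priority=P4 | Resolution=<1h) = 0.044/0.228 = 0.19298.
P(Resolution=1-3d) = 0.035 + 0.077 + 0.085 + 0.012 + 0.051 = 0.260; P(Priority=P4 | Resolution=1-3d) = 0.012/0.260 = 0.04615.
Difference = 0.1468.

0.1468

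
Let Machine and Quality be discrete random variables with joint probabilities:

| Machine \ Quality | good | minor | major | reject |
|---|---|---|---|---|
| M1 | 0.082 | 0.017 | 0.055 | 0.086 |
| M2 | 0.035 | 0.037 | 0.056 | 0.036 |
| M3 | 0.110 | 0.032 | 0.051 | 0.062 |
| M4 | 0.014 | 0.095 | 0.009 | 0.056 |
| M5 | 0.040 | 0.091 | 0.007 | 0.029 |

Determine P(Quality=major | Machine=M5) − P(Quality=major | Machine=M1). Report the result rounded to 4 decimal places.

-0.1873

P(Machine=M5) = 0.040 + 0.091 + 0.007 + 0.029 = 0.167; P(Quality=major | Machine=M5) = 0.007/0.167 = 0.04192.
P(Machine=M1) = 0.082 + 0.017 + 0.055 + 0.086 = 0.240; P(Quality=major | Machine=M1) = 0.055/0.240 = 0.22917.
Difference = -0.1873.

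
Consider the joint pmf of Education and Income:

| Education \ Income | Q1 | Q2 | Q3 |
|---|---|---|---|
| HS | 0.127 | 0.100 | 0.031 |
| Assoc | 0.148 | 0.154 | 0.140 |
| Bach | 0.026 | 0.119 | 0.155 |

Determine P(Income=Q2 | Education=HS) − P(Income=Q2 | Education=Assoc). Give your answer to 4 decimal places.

0.0392

P(Education=HS) = 0.127 + 0.100 + 0.031 = 0.258; P(Income=Q2 | Education=HS) = 0.100/0.258 = 0.38760.
P(Education=Assoc) = 0.148 + 0.154 + 0.140 = 0.442; P(Income=Q2 | Education=Assoc) = 0.154/0.442 = 0.34842.
Difference = 0.0392.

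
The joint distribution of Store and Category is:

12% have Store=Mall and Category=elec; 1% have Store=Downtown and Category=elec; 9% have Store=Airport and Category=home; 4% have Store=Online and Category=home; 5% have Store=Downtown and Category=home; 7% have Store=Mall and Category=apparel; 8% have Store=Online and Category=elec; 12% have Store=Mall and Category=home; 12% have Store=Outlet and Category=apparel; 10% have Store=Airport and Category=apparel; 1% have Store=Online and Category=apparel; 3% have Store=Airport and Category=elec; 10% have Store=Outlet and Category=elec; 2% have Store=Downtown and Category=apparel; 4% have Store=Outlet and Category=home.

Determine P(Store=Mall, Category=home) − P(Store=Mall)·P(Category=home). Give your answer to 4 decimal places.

0.0146

P(Store=Mall) = 0.07 + 0.12 + 0.12 = 0.31.
P(Category=home) = 0.05 + 0.12 + 0.09 + 0.04 + 0.04 = 0.34.
P(Store=Mall, Category=home) − P(Store=Mall)P(Category=home) = 0.12 − 0.31×0.34 = 0.0146.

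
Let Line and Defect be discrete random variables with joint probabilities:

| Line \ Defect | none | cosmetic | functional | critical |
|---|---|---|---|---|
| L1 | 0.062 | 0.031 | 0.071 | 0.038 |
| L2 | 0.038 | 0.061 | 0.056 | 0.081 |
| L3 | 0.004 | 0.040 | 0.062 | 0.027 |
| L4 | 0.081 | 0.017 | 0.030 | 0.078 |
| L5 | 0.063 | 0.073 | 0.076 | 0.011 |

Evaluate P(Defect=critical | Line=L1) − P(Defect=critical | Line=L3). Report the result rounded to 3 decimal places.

-0.015

P(Line=L1) = 0.062 + 0.031 + 0.071 + 0.038 = 0.202; P(Defect=critical | Line=L1) = 0.038/0.202 = 0.1881.
P(Line=L3) = 0.004 + 0.040 + 0.062 + 0.027 = 0.133; P(Defect=critical | Line=L3) = 0.027/0.133 = 0.2030.
Difference = -0.015.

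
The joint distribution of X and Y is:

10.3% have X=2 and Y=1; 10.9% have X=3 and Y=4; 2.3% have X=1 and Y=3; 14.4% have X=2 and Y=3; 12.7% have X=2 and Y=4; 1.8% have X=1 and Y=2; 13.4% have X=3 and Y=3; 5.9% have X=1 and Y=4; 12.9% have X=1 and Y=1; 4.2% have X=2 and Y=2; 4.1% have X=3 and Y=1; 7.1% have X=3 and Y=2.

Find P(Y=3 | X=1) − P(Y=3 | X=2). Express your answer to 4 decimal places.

-0.2457

P(X=1) = 0.129 + 0.018 + 0.023 + 0.059 = 0.229; P(Y=3 | X=1) = 0.023/0.229 = 0.10044.
P(X=2) = 0.103 + 0.042 + 0.144 + 0.127 = 0.416; P(Y=3 | X=2) = 0.144/0.416 = 0.34615.
Difference = -0.2457.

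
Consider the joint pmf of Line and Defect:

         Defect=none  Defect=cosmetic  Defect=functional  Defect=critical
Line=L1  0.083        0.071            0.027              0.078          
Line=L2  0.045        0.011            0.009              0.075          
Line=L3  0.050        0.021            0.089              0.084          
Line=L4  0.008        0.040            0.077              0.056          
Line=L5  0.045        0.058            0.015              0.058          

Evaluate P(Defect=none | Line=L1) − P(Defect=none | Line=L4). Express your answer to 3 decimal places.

0.276

P(Line=L1) = 0.083 + 0.071 + 0.027 + 0.078 = 0.259; P(Defect=none | Line=L1) = 0.083/0.259 = 0.3205.
P(Line=L4) = 0.008 + 0.040 + 0.077 + 0.056 = 0.181; P(Defect=none | Line=L4) = 0.008/0.181 = 0.0442.
Difference = 0.276.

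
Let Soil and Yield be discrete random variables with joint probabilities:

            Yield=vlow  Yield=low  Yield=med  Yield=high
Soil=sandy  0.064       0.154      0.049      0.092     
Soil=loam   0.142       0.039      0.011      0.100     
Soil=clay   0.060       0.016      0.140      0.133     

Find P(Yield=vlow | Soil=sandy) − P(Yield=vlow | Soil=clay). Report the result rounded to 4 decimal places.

P(Soil=sandy) = 0.064 + 0.154 + 0.049 + 0.092 = 0.359; P(Yield=vlow | Soil=sandy) = 0.064/0.359 = 0.17827.
P(Soil=clay) = 0.060 + 0.016 + 0.140 + 0.133 = 0.349; P(Yield=vlow | Soil=clay) = 0.060/0.349 = 0.17192.
Difference = 0.0064.

0.0064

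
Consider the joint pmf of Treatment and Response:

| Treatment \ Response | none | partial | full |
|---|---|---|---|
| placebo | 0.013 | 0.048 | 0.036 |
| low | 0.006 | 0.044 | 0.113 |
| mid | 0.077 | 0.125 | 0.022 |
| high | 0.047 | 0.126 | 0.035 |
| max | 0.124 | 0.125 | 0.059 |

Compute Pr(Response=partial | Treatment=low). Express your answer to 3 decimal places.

0.270

P(Treatment=low) = 0.006 + 0.044 + 0.113 = 0.163.
P(Response=partial | Treatment=low) = 0.044/0.163 = 0.270.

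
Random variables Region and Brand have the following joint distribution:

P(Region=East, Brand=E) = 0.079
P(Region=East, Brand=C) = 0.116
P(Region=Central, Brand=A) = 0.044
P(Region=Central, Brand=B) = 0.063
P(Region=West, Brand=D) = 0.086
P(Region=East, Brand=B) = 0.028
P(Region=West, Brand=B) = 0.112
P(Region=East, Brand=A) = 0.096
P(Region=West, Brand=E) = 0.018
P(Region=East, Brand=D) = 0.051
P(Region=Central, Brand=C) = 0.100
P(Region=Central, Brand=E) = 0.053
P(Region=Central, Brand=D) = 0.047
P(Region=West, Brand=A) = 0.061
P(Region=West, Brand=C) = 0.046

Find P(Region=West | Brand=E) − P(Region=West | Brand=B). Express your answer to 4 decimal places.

P(Brand=E) = 0.079 + 0.018 + 0.053 = 0.150; P(Region=West | Brand=E) = 0.018/0.150 = 0.12000.
P(Brand=B) = 0.028 + 0.112 + 0.063 = 0.203; P(Region=West | Brand=B) = 0.112/0.203 = 0.55172.
Difference = -0.4317.

-0.4317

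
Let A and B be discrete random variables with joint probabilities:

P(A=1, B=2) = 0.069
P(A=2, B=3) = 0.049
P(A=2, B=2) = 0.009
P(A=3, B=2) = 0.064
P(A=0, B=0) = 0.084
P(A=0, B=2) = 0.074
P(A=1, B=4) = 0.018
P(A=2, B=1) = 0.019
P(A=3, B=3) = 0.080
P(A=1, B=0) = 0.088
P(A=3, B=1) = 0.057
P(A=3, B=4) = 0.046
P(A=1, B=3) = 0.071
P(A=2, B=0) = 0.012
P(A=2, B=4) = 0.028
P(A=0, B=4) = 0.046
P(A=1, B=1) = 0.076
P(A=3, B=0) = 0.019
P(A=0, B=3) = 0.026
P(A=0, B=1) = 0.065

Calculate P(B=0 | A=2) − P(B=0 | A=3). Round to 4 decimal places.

0.0311

P(A=2) = 0.012 + 0.019 + 0.009 + 0.049 + 0.028 = 0.117; P(B=0 | A=2) = 0.012/0.117 = 0.10256.
P(A=3) = 0.019 + 0.057 + 0.064 + 0.080 + 0.046 = 0.266; P(B=0 | A=3) = 0.019/0.266 = 0.07143.
Difference = 0.0311.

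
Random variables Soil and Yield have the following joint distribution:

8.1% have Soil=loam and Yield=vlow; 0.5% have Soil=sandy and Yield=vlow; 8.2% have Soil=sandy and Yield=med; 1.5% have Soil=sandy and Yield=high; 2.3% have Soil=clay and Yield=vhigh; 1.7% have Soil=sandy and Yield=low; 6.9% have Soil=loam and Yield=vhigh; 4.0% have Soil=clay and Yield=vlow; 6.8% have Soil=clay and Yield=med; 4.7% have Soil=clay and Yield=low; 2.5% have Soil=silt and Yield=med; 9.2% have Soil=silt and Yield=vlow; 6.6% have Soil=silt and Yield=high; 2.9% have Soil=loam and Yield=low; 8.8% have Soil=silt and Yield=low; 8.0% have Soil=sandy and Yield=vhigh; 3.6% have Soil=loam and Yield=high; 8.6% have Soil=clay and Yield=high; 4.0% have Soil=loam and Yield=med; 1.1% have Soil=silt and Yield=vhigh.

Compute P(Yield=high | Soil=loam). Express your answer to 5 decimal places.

0.14118

P(Soil=loam) = 0.081 + 0.029 + 0.040 + 0.036 + 0.069 = 0.255.
P(Yield=high | Soil=loam) = 0.036/0.255 = 0.14118.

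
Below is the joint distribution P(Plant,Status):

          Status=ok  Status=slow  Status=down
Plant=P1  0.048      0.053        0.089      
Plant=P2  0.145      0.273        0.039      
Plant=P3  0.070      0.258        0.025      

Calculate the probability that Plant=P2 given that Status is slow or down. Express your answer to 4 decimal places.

0.4233

P(Status=slow) = 0.053 + 0.273 + 0.258 = 0.584.
P(Status=down) = 0.089 + 0.039 + 0.025 = 0.153.
P(Status ∈ {slow, down}) = 0.584 + 0.153 = 0.737; P(Plant=P2, Status ∈ {slow, down}) = 0.273 + 0.039 = 0.312.
P(Plant=P2 | Status ∈ {slow, down}) = 0.312/0.737 = 0.4233.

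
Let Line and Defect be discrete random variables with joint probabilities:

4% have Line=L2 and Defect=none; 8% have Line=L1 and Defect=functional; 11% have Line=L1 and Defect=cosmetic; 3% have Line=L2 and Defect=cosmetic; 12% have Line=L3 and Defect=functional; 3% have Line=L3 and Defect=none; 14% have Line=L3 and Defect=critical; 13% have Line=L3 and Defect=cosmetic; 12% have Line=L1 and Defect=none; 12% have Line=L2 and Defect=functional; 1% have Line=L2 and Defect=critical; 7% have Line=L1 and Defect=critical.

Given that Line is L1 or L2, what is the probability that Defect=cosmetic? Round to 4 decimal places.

0.2414

P(Line=L1) = 0.12 + 0.11 + 0.08 + 0.07 = 0.38.
P(Line=L2) = 0.04 + 0.03 + 0.12 + 0.01 = 0.20.
P(Line ∈ {L1, L2}) = 0.38 + 0.20 = 0.58; P(Defect=cosmetic, Line ∈ {L1, L2}) = 0.11 + 0.03 = 0.14.
P(Defect=cosmetic | Line ∈ {L1, L2}) = 0.14/0.58 = 0.2414.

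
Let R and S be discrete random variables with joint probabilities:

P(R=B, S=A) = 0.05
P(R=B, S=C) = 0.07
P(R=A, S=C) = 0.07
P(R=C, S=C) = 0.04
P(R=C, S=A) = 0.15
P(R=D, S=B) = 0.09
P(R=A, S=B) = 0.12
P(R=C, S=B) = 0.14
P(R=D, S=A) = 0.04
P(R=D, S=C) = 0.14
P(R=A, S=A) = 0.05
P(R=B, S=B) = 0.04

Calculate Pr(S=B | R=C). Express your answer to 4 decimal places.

0.4242

P(R=C) = 0.15 + 0.14 + 0.04 = 0.33.
P(S=B | R=C) = 0.14/0.33 = 0.4242.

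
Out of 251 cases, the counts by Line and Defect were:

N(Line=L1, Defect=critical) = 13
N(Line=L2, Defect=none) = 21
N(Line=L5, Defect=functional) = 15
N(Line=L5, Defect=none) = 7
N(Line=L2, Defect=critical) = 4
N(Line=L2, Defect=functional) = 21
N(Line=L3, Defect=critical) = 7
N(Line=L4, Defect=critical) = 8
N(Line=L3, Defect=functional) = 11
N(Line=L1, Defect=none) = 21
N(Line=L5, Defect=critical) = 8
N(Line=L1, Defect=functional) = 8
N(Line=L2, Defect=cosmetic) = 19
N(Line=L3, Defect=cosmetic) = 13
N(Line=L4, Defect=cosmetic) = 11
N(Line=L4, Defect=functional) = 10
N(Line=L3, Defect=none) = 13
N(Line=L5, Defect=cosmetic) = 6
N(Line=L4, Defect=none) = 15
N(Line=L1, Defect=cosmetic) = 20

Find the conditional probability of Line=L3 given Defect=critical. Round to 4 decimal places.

Total with Defect=critical: 13 + 4 + 7 + 8 + 8 = 40.
P(Line=L3 | Defect=critical) = 7/40 = 0.1750.

0.1750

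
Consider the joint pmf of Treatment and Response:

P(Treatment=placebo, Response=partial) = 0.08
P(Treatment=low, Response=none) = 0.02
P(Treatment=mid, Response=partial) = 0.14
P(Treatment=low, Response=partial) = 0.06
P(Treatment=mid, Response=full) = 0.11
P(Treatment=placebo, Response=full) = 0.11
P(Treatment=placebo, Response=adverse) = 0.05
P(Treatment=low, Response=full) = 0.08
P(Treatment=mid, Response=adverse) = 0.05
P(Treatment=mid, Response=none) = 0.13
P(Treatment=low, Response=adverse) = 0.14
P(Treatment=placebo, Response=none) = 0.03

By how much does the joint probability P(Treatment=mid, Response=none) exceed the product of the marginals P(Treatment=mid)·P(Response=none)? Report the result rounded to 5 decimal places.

0.05260

P(Treatment=mid) = 0.13 + 0.14 + 0.11 + 0.05 = 0.43.
P(Response=none) = 0.03 + 0.02 + 0.13 = 0.18.
P(Treatment=mid, Response=none) − P(Treatment=mid)P(Response=none) = 0.13 − 0.43×0.18 = 0.05260.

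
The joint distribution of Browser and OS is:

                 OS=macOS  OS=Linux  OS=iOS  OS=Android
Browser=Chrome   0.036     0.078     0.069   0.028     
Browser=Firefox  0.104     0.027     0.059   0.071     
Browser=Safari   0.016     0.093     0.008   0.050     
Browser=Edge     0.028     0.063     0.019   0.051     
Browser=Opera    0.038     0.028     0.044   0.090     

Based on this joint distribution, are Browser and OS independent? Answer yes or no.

P(Browser=Firefox) = 0.261 and P(OS=Linux) = 0.289, so their product is 0.07543, but P(Browser=Firefox, OS=Linux) = 0.027. Since these differ, Browser and OS are not independent.

no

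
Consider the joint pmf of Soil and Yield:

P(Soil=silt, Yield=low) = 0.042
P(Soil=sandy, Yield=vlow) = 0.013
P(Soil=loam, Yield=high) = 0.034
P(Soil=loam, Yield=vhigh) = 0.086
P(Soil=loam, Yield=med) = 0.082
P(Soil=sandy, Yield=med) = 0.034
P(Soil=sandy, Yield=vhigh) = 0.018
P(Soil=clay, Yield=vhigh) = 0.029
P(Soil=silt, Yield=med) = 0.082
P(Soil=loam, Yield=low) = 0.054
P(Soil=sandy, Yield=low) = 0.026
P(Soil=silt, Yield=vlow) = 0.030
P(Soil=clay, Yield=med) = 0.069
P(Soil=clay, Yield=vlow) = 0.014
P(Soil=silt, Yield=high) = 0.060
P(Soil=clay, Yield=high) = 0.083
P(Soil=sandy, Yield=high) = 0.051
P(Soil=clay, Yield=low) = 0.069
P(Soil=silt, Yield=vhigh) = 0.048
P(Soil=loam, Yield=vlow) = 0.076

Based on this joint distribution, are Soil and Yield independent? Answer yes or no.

no

P(Soil=loam) = 0.332 and P(Yield=high) = 0.228, so their product is 0.07570, but P(Soil=loam, Yield=high) = 0.034. Since these differ, Soil and Yield are not independent.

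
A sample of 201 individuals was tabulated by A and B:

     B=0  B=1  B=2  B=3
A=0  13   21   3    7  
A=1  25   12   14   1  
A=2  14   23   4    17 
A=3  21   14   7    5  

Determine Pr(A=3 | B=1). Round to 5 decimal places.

Total with B=1: 21 + 12 + 23 + 14 = 70.
P(A=3 | B=1) = 14/70 = 0.20000.

0.20000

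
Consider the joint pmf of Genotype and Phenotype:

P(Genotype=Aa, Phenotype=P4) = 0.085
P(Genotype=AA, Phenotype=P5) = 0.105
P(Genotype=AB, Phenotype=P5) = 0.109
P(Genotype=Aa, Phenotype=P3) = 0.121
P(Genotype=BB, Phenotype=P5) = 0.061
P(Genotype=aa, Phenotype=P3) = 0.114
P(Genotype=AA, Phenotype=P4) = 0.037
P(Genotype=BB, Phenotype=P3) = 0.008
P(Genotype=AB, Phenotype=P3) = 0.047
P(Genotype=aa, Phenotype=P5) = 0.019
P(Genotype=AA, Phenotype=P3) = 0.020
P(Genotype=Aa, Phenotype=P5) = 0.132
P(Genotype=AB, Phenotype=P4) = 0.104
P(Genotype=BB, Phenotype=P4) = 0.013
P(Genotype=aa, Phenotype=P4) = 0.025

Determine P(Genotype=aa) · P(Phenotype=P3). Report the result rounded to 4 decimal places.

P(Genotype=aa) = 0.114 + 0.025 + 0.019 = 0.158.
P(Phenotype=P3) = 0.020 + 0.121 + 0.114 + 0.047 + 0.008 = 0.310.
Product: 0.158 × 0.310 = 0.0490.

0.0490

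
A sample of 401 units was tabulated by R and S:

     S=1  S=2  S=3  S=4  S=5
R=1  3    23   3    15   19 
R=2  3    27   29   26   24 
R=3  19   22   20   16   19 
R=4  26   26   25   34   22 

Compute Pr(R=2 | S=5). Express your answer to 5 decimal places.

Total with S=5: 19 + 24 + 19 + 22 = 84.
P(R=2 | S=5) = 24/84 = 0.28571.

0.28571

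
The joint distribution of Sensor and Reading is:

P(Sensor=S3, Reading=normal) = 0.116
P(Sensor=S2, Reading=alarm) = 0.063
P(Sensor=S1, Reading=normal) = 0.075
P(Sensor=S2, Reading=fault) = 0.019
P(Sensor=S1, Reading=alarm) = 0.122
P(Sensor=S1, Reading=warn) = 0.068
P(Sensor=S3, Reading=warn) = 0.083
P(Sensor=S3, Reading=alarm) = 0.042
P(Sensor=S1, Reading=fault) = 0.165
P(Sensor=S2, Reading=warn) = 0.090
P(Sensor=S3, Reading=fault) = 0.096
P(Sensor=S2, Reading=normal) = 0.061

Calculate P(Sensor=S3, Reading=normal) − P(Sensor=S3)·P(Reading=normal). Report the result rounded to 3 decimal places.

0.031

P(Sensor=S3) = 0.116 + 0.083 + 0.042 + 0.096 = 0.337.
P(Reading=normal) = 0.075 + 0.061 + 0.116 = 0.252.
P(Sensor=S3, Reading=normal) − P(Sensor=S3)P(Reading=normal) = 0.116 − 0.337×0.252 = 0.031.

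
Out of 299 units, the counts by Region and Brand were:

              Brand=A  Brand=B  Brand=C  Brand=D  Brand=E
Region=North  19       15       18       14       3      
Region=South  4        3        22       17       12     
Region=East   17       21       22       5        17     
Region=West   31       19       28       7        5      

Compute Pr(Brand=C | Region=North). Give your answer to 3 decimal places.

Total with Region=North: 19 + 15 + 18 + 14 + 3 = 69.
P(Brand=C | Region=North) = 18/69 = 0.261.

0.261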